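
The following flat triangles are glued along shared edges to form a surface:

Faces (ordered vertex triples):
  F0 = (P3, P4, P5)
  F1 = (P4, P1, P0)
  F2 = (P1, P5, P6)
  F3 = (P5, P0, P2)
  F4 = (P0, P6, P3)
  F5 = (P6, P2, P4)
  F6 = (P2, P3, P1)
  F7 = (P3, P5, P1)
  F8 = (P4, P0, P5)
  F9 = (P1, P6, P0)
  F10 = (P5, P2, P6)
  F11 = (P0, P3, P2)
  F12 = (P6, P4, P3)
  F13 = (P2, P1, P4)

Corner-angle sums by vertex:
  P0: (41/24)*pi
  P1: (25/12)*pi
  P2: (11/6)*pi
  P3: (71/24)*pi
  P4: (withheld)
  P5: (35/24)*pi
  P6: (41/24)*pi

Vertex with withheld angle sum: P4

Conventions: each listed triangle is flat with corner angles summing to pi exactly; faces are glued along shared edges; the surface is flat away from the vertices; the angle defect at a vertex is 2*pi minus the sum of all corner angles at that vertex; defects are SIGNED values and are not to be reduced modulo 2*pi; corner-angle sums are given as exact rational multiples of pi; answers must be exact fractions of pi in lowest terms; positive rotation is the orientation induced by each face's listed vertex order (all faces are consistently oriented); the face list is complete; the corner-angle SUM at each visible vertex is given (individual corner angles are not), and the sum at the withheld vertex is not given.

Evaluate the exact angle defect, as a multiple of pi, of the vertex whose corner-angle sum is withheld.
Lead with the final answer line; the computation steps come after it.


Answer: defect(P4) = -pi/4

V = 7, E = 21, F = 14; chi = V - E + F = 0
Gauss-Bonnet: total defect = 2*pi*chi = 0; visible defects sum to pi/4


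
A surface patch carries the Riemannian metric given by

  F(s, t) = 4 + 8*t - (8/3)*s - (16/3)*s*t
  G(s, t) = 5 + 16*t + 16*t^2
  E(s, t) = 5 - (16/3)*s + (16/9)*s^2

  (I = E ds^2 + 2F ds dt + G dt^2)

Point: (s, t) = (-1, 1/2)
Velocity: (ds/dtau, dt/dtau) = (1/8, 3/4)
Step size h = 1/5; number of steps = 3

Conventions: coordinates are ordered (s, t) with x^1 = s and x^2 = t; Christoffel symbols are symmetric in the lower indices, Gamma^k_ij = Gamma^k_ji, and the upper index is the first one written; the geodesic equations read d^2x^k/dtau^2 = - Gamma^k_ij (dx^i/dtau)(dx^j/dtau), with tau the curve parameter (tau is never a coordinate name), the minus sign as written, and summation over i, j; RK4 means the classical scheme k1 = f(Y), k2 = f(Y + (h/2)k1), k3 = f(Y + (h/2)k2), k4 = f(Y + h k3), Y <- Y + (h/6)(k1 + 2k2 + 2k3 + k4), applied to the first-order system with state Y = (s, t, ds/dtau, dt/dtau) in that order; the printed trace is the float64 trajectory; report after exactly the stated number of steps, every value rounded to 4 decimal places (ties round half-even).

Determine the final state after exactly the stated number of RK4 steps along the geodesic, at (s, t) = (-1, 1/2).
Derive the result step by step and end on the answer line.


f(Y) = (ds/dtau, dt/dtau, -Gamma^s_ij Y'^i Y'^j, -Gamma^t_ij Y'^i Y'^j) with the Gammas evaluated at the stage position; h = 0.200000; intermediate values shown to 6 dp
step 0: s = -1.0000, t = 0.5000, ds/dtau = 0.1250, dt/dtau = 0.7500
step 1:
  k1: at (s, t) = (-1.000000, 0.500000), (ds/dtau, dt/dtau) = (0.125000, 0.750000); Gamma_sss = -0.158103, Gamma_sst = 0.000000, Gamma_stt = 0.474308, Gamma_tss = -0.189723, Gamma_tst = 0.000000, Gamma_ttt = 0.569170; k1 = (0.125000, 0.750000, -0.264328, -0.317194)
  k2: at (s, t) = (-0.987500, 0.575000), (ds/dtau, dt/dtau) = (0.098567, 0.718281); Gamma_sss = -0.145037, Gamma_sst = 0.000000, Gamma_stt = 0.435111, Gamma_tss = -0.188038, Gamma_tst = 0.000000, Gamma_ttt = 0.564114; k2 = (0.098567, 0.718281, -0.223077, -0.289215)
  k3: at (s, t) = (-0.990143, 0.571828), (ds/dtau, dt/dtau) = (0.102692, 0.721079); Gamma_sss = -0.145600, Gamma_sst = 0.000000, Gamma_stt = 0.436799, Gamma_tss = -0.188011, Gamma_tst = 0.000000, Gamma_ttt = 0.564033; k3 = (0.102692, 0.721079, -0.225580, -0.291288)
  k4: at (s, t) = (-0.979462, 0.644216), (ds/dtau, dt/dtau) = (0.079884, 0.691742); Gamma_sss = -0.134074, Gamma_sst = 0.000000, Gamma_stt = 0.402221, Gamma_tss = -0.185616, Gamma_tst = 0.000000, Gamma_ttt = 0.556847; k4 = (0.079884, 0.691742, -0.191610, -0.265271)
  Y <- Y + (h/6)(k1 + 2k2 + 2k3 + k4): s = -0.9798, t = 0.6440, ds/dtau = 0.0799, dt/dtau = 0.6919
step 2:
  k1: at (s, t) = (-0.979753, 0.644015), (ds/dtau, dt/dtau) = (0.079892, 0.691884); Gamma_sss = -0.134109, Gamma_sst = 0.000000, Gamma_stt = 0.402326, Gamma_tss = -0.185610, Gamma_tst = 0.000000, Gamma_ttt = 0.556830; k1 = (0.079892, 0.691884, -0.191739, -0.265372)
  k2: at (s, t) = (-0.971764, 0.713204), (ds/dtau, dt/dtau) = (0.060718, 0.665347); Gamma_sss = -0.124091, Gamma_sst = 0.000000, Gamma_stt = 0.372274, Gamma_tss = -0.182722, Gamma_tst = 0.000000, Gamma_ttt = 0.548165; k2 = (0.060718, 0.665347, -0.164343, -0.241992)
  k3: at (s, t) = (-0.973681, 0.710550), (ds/dtau, dt/dtau) = (0.063457, 0.667685); Gamma_sss = -0.124490, Gamma_sst = 0.000000, Gamma_stt = 0.373471, Gamma_tss = -0.182766, Gamma_tst = 0.000000, Gamma_ttt = 0.548298; k3 = (0.063457, 0.667685, -0.165993, -0.243697)
  k4: at (s, t) = (-0.967062, 0.777552), (ds/dtau, dt/dtau) = (0.046693, 0.643145); Gamma_sss = -0.115617, Gamma_sst = 0.000000, Gamma_stt = 0.346852, Gamma_tss = -0.179615, Gamma_tst = 0.000000, Gamma_ttt = 0.538846; k4 = (0.046693, 0.643145, -0.143218, -0.222494)
  Y <- Y + (h/6)(k1 + 2k2 + 2k3 + k4): s = -0.9673, t = 0.7774, ds/dtau = 0.0467, dt/dtau = 0.6432
step 3:
  k1: at (s, t) = (-0.967255, 0.777385), (ds/dtau, dt/dtau) = (0.046704, 0.643243); Gamma_sss = -0.115642, Gamma_sst = 0.000000, Gamma_stt = 0.346926, Gamma_tss = -0.179616, Gamma_tst = 0.000000, Gamma_ttt = 0.538848; k1 = (0.046704, 0.643243, -0.143292, -0.222563)
  k2: at (s, t) = (-0.962585, 0.841709), (ds/dtau, dt/dtau) = (0.032375, 0.620987); Gamma_sss = -0.107873, Gamma_sst = 0.000000, Gamma_stt = 0.323620, Gamma_tss = -0.176320, Gamma_tst = 0.000000, Gamma_ttt = 0.528961; k2 = (0.032375, 0.620987, -0.124683, -0.203796)
  k3: at (s, t) = (-0.964018, 0.839484), (ds/dtau, dt/dtau) = (0.034236, 0.622863); Gamma_sss = -0.108157, Gamma_sst = 0.000000, Gamma_stt = 0.324471, Gamma_tss = -0.176388, Gamma_tst = 0.000000, Gamma_ttt = 0.529165; k3 = (0.034236, 0.622863, -0.125755, -0.205087)
  k4: at (s, t) = (-0.960408, 0.901958), (ds/dtau, dt/dtau) = (0.021553, 0.602225); Gamma_sss = -0.101229, Gamma_sst = 0.000000, Gamma_stt = 0.303686, Gamma_tss = -0.173042, Gamma_tst = 0.000000, Gamma_ttt = 0.519127; k4 = (0.021553, 0.602225, -0.110092, -0.188194)
  Y <- Y + (h/6)(k1 + 2k2 + 2k3 + k4): s = -0.9605, t = 0.9018, ds/dtau = 0.0216, dt/dtau = 0.6023

Answer: s = -0.9605, t = 0.9018, ds/dtau = 0.0216, dt/dtau = 0.6023


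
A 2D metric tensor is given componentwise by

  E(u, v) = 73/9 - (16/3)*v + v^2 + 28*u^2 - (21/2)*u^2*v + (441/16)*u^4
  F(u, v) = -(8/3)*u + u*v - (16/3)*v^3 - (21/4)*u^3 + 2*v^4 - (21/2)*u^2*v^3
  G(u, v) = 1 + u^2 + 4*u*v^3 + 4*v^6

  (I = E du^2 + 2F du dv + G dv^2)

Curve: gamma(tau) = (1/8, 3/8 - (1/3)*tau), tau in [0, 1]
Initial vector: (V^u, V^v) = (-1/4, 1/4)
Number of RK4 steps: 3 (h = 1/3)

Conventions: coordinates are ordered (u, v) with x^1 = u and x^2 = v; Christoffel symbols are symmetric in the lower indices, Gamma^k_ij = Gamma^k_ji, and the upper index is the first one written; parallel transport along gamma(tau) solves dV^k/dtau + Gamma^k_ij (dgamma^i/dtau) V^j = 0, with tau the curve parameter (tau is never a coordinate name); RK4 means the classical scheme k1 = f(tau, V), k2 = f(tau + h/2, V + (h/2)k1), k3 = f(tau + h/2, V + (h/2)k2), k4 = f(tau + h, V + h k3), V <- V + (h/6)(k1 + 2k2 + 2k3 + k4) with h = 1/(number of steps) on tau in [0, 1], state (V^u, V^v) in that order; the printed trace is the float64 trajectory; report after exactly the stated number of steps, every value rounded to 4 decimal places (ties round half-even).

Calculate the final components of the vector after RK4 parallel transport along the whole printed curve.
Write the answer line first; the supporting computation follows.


Answer: V^u = -0.2316, V^v = 0.2490

gamma'(tau) = (0, -1/3); f(tau, V)^k = -Gamma^k_ij(gamma(tau)) gamma'^i(tau) V^j; h = 1/3; intermediate values shown to 6 dp
curve data and Christoffel symbols at the stage parameters:
  tau = 0.000000: gamma = (0.125000, 0.375000), gamma' = (0.000000, -0.333333); Gamma_uuu = 0.465862, Gamma_uuv = -0.354942, Gamma_uvv = -0.299483, Gamma_vuu = -0.045232, Gamma_vuv = 0.034462, Gamma_vvv = 0.029078
  tau = 0.166667: gamma = (0.125000, 0.319444), gamma' = (0.000000, -0.333333); Gamma_uuu = 0.459592, Gamma_uuv = -0.350165, Gamma_uvv = -0.214395, Gamma_vuu = -0.035983, Gamma_vuv = 0.027416, Gamma_vvv = 0.016786
  tau = 0.333333: gamma = (0.125000, 0.263889), gamma' = (0.000000, -0.333333); Gamma_uuu = 0.452932, Gamma_uuv = -0.345091, Gamma_uvv = -0.144187, Gamma_vuu = -0.029484, Gamma_vuv = 0.022464, Gamma_vvv = 0.009386
  tau = 0.500000: gamma = (0.125000, 0.208333), gamma' = (0.000000, -0.333333); Gamma_uuu = 0.446115, Gamma_uuv = -0.339897, Gamma_uvv = -0.088515, Gamma_vuu = -0.025127, Gamma_vuv = 0.019144, Gamma_vvv = 0.004986
  tau = 0.666667: gamma = (0.125000, 0.152778), gamma' = (0.000000, -0.333333); Gamma_uuu = 0.439277, Gamma_uuv = -0.334687, Gamma_uvv = -0.046872, Gamma_vuu = -0.022359, Gamma_vuv = 0.017036, Gamma_vvv = 0.002386
  tau = 0.833333: gamma = (0.125000, 0.097222), gamma' = (0.000000, -0.333333); Gamma_uuu = 0.432499, Gamma_uuv = -0.329523, Gamma_uvv = -0.018688, Gamma_vuu = -0.020689, Gamma_vuv = 0.015763, Gamma_vvv = 0.000894
  tau = 1.000000: gamma = (0.125000, 0.041667), gamma' = (0.000000, -0.333333); Gamma_uuu = 0.425829, Gamma_uuv = -0.324441, Gamma_uvv = -0.003380, Gamma_vuu = -0.019686, Gamma_vuv = 0.014999, Gamma_vvv = 0.000156
step 0: V^u = -0.2500, V^v = 0.2500
step 1: k1 = (0.004622, -0.000449), k2 = (0.011230, -0.000879), k3 = (0.011106, -0.000870), k4 = (0.016330, -0.001063); V <- V + (h/6)(k1 + 2k2 + 2k3 + k4): V^u = -0.2464, V^v = 0.2497
step 2: k1 = (0.016336, -0.001063), k2 = (0.020240, -0.001140), k3 = (0.020167, -0.001136), k4 = (0.022838, -0.001162); V <- V + (h/6)(k1 + 2k2 + 2k3 + k4): V^u = -0.2397, V^v = 0.2493
step 3: k1 = (0.022844, -0.001163), k2 = (0.024357, -0.001165), k3 = (0.024330, -0.001164), k4 = (0.024764, -0.001145); V <- V + (h/6)(k1 + 2k2 + 2k3 + k4): V^u = -0.2316, V^v = 0.2490


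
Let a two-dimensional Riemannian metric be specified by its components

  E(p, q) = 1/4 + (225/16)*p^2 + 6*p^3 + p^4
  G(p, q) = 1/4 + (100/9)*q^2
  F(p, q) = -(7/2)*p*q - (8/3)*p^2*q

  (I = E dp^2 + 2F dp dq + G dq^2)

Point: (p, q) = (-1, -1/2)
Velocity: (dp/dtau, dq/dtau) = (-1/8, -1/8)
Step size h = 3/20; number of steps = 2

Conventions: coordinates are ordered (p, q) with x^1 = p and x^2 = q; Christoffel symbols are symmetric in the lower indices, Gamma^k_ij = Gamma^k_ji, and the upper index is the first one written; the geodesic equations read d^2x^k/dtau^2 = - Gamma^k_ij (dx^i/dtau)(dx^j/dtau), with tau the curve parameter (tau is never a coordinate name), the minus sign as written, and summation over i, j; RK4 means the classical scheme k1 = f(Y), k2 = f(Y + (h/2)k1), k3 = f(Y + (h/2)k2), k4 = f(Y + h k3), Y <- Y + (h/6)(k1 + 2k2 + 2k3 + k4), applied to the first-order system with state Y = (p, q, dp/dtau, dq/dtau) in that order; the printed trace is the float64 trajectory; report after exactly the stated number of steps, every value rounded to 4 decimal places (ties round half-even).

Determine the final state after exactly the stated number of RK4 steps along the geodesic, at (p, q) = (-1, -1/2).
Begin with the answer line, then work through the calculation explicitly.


Answer: p = -1.0370, q = -0.5360, dp/dtau = -0.1216, dq/dtau = -0.1154

f(Y) = (dp/dtau, dq/dtau, -Gamma^p_ij Y'^i Y'^j, -Gamma^q_ij Y'^i Y'^j) with the Gammas evaluated at the stage position; h = 0.150000; intermediate values shown to 6 dp
step 0: p = -1.0000, q = -0.5000, dp/dtau = -0.1250, dq/dtau = -0.1250
step 1:
  k1: at (p, q) = (-1.000000, -0.500000), (dp/dtau, dq/dtau) = (-0.125000, -0.125000); Gamma_ppp = -0.776718, Gamma_ppq = 0.000000, Gamma_pqq = 0.007434, Gamma_qpp = -0.409640, Gamma_qpq = 0.000000, Gamma_qqq = -1.833839; k1 = (-0.125000, -0.125000, 0.012020, 0.035054)
  k2: at (p, q) = (-1.009375, -0.509375), (dp/dtau, dq/dtau) = (-0.124098, -0.122371); Gamma_ppp = -0.767717, Gamma_ppq = 0.000000, Gamma_pqq = 0.006934, Gamma_qpp = -0.408050, Gamma_qpq = 0.000000, Gamma_qqq = -1.805612; k2 = (-0.124098, -0.122371, 0.011719, 0.033323)
  k3: at (p, q) = (-1.009307, -0.509178), (dp/dtau, dq/dtau) = (-0.124121, -0.122501); Gamma_ppp = -0.767780, Gamma_ppq = 0.000000, Gamma_pqq = 0.006941, Gamma_qpp = -0.408149, Gamma_qpq = 0.000000, Gamma_qqq = -1.806199; k3 = (-0.124121, -0.122501, 0.011724, 0.033393)
  k4: at (p, q) = (-1.018618, -0.518375), (dp/dtau, dq/dtau) = (-0.123241, -0.119991); Gamma_ppp = -0.758983, Gamma_ppq = 0.000000, Gamma_pqq = 0.006476, Gamma_qpp = -0.406682, Gamma_qpq = 0.000000, Gamma_qqq = -1.779228; k4 = (-0.123241, -0.119991, 0.011435, 0.031794)
  Y <- Y + (h/6)(k1 + 2k2 + 2k3 + k4): p = -1.0186, q = -0.5184, dp/dtau = -0.1232, dq/dtau = -0.1200
step 2:
  k1: at (p, q) = (-1.018617, -0.518368), (dp/dtau, dq/dtau) = (-0.123241, -0.119993); Gamma_ppp = -0.758984, Gamma_ppq = 0.000000, Gamma_pqq = 0.006477, Gamma_qpp = -0.406686, Gamma_qpq = 0.000000, Gamma_qqq = -1.779248; k1 = (-0.123241, -0.119993, 0.011435, 0.031795)
  k2: at (p, q) = (-1.027860, -0.527368), (dp/dtau, dq/dtau) = (-0.122384, -0.117608); Gamma_ppp = -0.750388, Gamma_ppq = 0.000000, Gamma_pqq = 0.006047, Gamma_qpp = -0.405350, Gamma_qpq = 0.000000, Gamma_qqq = -1.753541; k2 = (-0.122384, -0.117608, 0.011156, 0.030326)
  k3: at (p, q) = (-1.027796, -0.527189), (dp/dtau, dq/dtau) = (-0.122405, -0.117719); Gamma_ppp = -0.750447, Gamma_ppq = 0.000000, Gamma_pqq = 0.006052, Gamma_qpp = -0.405435, Gamma_qpq = 0.000000, Gamma_qqq = -1.754046; k3 = (-0.122405, -0.117719, 0.011160, 0.030382)
  k4: at (p, q) = (-1.036978, -0.536026), (dp/dtau, dq/dtau) = (-0.121567, -0.115436); Gamma_ppp = -0.742040, Gamma_ppq = 0.000000, Gamma_pqq = 0.005652, Gamma_qpp = -0.404205, Gamma_qpq = 0.000000, Gamma_qqq = -1.729428; k4 = (-0.121567, -0.115436, 0.010891, 0.029019)
  Y <- Y + (h/6)(k1 + 2k2 + 2k3 + k4): p = -1.0370, q = -0.5360, dp/dtau = -0.1216, dq/dtau = -0.1154


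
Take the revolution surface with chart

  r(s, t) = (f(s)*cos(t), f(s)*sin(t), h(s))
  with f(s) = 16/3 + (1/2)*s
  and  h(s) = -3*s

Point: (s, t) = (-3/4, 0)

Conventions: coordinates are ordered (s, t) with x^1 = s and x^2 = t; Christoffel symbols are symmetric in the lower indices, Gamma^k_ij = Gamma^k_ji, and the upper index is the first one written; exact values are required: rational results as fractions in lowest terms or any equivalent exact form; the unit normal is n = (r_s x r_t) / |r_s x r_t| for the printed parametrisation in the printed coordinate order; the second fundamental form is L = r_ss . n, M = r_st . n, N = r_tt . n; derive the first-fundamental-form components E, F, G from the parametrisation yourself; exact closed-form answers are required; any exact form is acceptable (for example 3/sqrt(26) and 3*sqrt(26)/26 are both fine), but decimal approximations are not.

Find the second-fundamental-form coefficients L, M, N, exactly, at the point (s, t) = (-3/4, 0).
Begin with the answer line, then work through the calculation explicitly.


Answer: L = 0, M = 0, N = -119*sqrt(37)/148

f = 119/24, f' = 1/2, f'' = 0, h' = -3, h'' = 0
E = 37/4, F = 0, G = 14161/576; answer radicand W^2 = 37/4
unnormalised second-form numerators: l = 0, m = 0, n = -119/8; L = l/sqrt(37/4), and similarly M = m/sqrt(W^2), N = n/sqrt(W^2)


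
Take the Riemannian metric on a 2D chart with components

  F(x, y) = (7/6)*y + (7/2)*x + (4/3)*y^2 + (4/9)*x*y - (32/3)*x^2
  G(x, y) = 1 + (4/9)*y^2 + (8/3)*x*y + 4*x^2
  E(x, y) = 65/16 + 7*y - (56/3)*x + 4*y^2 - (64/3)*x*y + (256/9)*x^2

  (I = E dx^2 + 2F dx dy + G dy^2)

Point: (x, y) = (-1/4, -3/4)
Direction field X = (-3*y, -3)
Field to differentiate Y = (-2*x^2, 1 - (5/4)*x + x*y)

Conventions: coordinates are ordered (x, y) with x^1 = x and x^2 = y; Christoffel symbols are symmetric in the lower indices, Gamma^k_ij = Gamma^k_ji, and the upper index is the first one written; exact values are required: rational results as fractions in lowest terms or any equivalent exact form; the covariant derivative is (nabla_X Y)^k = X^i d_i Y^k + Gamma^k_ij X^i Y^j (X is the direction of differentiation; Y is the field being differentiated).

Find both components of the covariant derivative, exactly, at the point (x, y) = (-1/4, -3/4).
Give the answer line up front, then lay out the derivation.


Answer: (nabla_X Y)^x = 11313/2596, (nabla_X Y)^y = -13191/2596

E = 505/144, F = -19/12, G = 2 at the point
E_x = -152/9, E_y = 19/3, F_x = 17/2, F_y = -17/18, G_x = -4, G_y = -4/3
EG - F^2 = 649/144;  g^inv = (144/649) * [[2, 19/12], [19/12, 505/144]]
first-kind symbols [ij,l] = (1/2)(d_i g_jl + d_j g_il - d_l g_ij): [xx,x] = E_x/2 = -76/9, [xx,y] = F_x - E_y/2 = 16/3, [xy,x] = E_y/2 = 19/6, [xy,y] = G_x/2 = -2, [yy,x] = F_y - G_x/2 = 19/18, [yy,y] = G_y/2 = -2/3
Gamma^x_ij = (G*[ij,x] - F*[ij,y])/(EG - F^2), Gamma^y_ij = (E*[ij,y] - F*[ij,x])/(EG - F^2)
Gamma_xxx = -1216/649, Gamma_xxy = 456/649, Gamma_xyy = 152/649, Gamma_yxx = 768/649, Gamma_yxy = -288/649, Gamma_yyy = -96/649
X = (9/4, -3), Y = (-1/8, 3/2) at the point


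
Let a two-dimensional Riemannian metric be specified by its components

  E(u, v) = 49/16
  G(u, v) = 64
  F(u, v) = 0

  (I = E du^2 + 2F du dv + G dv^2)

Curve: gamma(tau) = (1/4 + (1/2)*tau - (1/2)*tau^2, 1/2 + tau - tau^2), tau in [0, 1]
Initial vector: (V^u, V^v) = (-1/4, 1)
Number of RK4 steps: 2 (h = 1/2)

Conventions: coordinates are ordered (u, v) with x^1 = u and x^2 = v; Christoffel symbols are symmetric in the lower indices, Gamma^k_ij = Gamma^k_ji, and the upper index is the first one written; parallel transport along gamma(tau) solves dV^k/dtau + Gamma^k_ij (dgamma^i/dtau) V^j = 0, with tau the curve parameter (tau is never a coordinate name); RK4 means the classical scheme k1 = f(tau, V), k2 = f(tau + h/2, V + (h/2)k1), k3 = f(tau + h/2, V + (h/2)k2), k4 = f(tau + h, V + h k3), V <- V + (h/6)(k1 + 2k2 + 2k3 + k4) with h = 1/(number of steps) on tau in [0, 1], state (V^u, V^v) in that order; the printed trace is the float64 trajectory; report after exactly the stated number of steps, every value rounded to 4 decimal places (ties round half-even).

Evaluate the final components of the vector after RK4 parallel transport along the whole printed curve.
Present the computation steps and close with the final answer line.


gamma'(tau) = (1/2 - tau, 1 - 2*tau); f(tau, V)^k = -Gamma^k_ij(gamma(tau)) gamma'^i(tau) V^j; h = 1/2; intermediate values shown to 6 dp
curve data and Christoffel symbols at the stage parameters:
  tau = 0.000000: gamma = (0.250000, 0.500000), gamma' = (0.500000, 1.000000); Gamma_uuu = 0.000000, Gamma_uuv = 0.000000, Gamma_uvv = 0.000000, Gamma_vuu = 0.000000, Gamma_vuv = 0.000000, Gamma_vvv = 0.000000
  tau = 0.250000: gamma = (0.343750, 0.687500), gamma' = (0.250000, 0.500000); Gamma_uuu = 0.000000, Gamma_uuv = 0.000000, Gamma_uvv = 0.000000, Gamma_vuu = 0.000000, Gamma_vuv = 0.000000, Gamma_vvv = 0.000000
  tau = 0.500000: gamma = (0.375000, 0.750000), gamma' = (0.000000, 0.000000); Gamma_uuu = 0.000000, Gamma_uuv = 0.000000, Gamma_uvv = 0.000000, Gamma_vuu = 0.000000, Gamma_vuv = 0.000000, Gamma_vvv = 0.000000
  tau = 0.750000: gamma = (0.343750, 0.687500), gamma' = (-0.250000, -0.500000); Gamma_uuu = 0.000000, Gamma_uuv = 0.000000, Gamma_uvv = 0.000000, Gamma_vuu = 0.000000, Gamma_vuv = 0.000000, Gamma_vvv = 0.000000
  tau = 1.000000: gamma = (0.250000, 0.500000), gamma' = (-0.500000, -1.000000); Gamma_uuu = 0.000000, Gamma_uuv = 0.000000, Gamma_uvv = 0.000000, Gamma_vuu = 0.000000, Gamma_vuv = 0.000000, Gamma_vvv = 0.000000
step 0: V^u = -0.2500, V^v = 1.0000
step 1: k1 = (0.000000, 0.000000), k2 = (0.000000, 0.000000), k3 = (0.000000, 0.000000), k4 = (0.000000, 0.000000); V <- V + (h/6)(k1 + 2k2 + 2k3 + k4): V^u = -0.2500, V^v = 1.0000
step 2: k1 = (0.000000, 0.000000), k2 = (0.000000, 0.000000), k3 = (0.000000, 0.000000), k4 = (0.000000, 0.000000); V <- V + (h/6)(k1 + 2k2 + 2k3 + k4): V^u = -0.2500, V^v = 1.0000

Answer: V^u = -0.2500, V^v = 1.0000


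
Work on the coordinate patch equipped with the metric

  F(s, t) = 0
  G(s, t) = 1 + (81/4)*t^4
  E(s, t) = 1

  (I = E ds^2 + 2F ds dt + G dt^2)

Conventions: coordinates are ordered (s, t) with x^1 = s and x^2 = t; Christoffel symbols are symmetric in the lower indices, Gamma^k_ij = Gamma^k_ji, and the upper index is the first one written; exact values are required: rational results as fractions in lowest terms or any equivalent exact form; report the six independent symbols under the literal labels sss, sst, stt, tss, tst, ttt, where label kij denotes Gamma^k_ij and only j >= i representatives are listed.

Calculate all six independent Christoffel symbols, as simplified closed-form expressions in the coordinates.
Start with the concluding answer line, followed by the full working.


Answer: Gamma_sss = 0, Gamma_sst = 0, Gamma_stt = 0, Gamma_tss = 0, Gamma_tst = 0, Gamma_ttt = 162*t^3/(81*t^4 + 4)

E = 1; F = 0; G = 1 + (81/4)*t^4
Gamma^k_ij = (1/2) g^{kl} (d_i g_jl + d_j g_il - d_l g_ij), with g^inv = (1/(EG-F^2)) [[G, -F], [-F, E]]
first partials: E_s = 0, E_t = 0, F_s = 0, F_t = 0, G_s = 0, G_t = 81*t^3
D = EG - F^2 = 1 + (81/4)*t^4
expanded: Gamma^s_ss = (G E_s - 2F F_s + F E_t)/(2D), Gamma^s_st = (G E_t - F G_s)/(2D), Gamma^s_tt = (2G F_t - G G_s - F G_t)/(2D), Gamma^t_ss = (2E F_s - E E_t - F E_s)/(2D), Gamma^t_st = (E G_s - F E_t)/(2D), Gamma^t_tt = (E G_t - 2F F_t + F G_s)/(2D); substitute and cancel common factors


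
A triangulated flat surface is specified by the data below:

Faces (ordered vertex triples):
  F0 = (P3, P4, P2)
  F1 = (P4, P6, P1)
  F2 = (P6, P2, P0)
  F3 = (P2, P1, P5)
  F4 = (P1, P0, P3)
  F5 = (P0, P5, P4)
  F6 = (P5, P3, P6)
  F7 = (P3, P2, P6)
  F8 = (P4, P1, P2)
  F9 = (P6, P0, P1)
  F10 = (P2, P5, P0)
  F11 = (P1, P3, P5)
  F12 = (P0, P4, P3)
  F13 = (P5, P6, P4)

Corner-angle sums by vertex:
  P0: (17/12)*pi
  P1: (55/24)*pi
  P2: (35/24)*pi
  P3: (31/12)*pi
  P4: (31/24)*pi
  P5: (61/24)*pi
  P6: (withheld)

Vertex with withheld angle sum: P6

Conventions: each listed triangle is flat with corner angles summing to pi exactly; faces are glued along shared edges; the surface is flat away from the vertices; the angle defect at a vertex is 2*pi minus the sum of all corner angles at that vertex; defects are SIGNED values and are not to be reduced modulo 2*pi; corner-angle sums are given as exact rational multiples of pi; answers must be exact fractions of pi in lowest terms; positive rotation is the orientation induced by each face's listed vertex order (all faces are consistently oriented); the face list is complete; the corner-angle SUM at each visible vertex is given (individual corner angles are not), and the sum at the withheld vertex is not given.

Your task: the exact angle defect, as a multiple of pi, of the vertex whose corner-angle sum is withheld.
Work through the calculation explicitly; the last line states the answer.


V = 7, E = 21, F = 14; chi = V - E + F = 0
Gauss-Bonnet: total defect = 2*pi*chi = 0; visible defects sum to (5/12)*pi

Answer: defect(P6) = (-5/12)*pi


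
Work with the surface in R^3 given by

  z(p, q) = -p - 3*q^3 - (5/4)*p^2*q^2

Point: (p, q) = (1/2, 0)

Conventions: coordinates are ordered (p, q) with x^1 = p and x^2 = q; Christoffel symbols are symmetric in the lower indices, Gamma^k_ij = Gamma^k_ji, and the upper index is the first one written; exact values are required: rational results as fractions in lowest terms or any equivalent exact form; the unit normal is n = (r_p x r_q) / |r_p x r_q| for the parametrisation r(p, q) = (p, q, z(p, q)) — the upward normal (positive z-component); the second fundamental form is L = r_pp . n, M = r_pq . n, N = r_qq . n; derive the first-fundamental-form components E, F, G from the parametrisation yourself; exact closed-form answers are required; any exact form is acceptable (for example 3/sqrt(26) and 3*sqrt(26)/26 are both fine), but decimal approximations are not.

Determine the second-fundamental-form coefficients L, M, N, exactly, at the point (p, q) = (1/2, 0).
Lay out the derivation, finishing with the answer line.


z_p = -1, z_q = 0, z_pp = 0, z_pq = 0, z_qq = -5/8
E = 2, F = 0, G = 1; answer radicand W^2 = 2
unnormalised second-form numerators: l = 0, m = 0, n = -5/8; L = l/sqrt(2), and similarly M = m/sqrt(W^2), N = n/sqrt(W^2)

Answer: L = 0, M = 0, N = -5*sqrt(2)/16


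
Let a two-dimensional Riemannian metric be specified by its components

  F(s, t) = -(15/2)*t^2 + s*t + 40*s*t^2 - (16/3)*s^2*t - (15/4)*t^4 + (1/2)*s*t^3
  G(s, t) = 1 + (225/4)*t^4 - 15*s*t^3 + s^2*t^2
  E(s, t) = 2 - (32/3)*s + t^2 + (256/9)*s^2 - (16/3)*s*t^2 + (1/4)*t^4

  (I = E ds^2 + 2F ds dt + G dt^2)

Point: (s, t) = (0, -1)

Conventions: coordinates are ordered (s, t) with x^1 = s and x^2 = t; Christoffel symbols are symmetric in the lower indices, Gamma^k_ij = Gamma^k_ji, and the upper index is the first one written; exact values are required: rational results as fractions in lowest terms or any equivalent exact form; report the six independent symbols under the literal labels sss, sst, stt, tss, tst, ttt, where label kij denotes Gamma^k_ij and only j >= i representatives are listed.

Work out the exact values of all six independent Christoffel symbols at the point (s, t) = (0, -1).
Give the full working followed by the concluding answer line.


E = 13/4, F = -45/4, G = 229/4 at the point
E_s = -16, E_t = -3, F_s = 77/2, F_t = 30, G_s = 15, G_t = -225
EG - F^2 = 119/2;  g^inv = (2/119) * [[229/4, 45/4], [45/4, 13/4]]
first-kind symbols [ij,l] = (1/2)(d_i g_jl + d_j g_il - d_l g_ij): [ss,s] = E_s/2 = -8, [ss,t] = F_s - E_t/2 = 40, [st,s] = E_t/2 = -3/2, [st,t] = G_s/2 = 15/2, [tt,s] = F_t - G_s/2 = 45/2, [tt,t] = G_t/2 = -225/2
Gamma^s_ij = (G*[ij,s] - F*[ij,t])/(EG - F^2), Gamma^t_ij = (E*[ij,t] - F*[ij,s])/(EG - F^2)

Answer: Gamma_sss = -16/119, Gamma_sst = -3/119, Gamma_stt = 45/119, Gamma_tss = 80/119, Gamma_tst = 15/119, Gamma_ttt = -225/119


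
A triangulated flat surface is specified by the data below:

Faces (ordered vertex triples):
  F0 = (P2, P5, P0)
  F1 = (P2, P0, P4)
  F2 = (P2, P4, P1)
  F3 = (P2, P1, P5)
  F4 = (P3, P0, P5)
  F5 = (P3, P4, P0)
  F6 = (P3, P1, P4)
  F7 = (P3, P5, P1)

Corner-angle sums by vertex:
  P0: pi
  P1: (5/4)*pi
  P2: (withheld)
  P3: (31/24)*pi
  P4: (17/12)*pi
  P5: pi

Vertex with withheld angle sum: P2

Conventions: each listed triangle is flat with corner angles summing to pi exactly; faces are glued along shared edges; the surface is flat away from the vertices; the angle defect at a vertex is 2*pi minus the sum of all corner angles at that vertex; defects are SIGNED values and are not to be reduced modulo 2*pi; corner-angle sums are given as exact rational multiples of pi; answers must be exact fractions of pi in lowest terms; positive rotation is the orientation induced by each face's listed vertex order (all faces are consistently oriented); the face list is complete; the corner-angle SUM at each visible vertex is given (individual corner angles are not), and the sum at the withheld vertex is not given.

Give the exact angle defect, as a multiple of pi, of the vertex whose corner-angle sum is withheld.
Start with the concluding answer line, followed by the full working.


Answer: defect(P2) = -pi/24

V = 6, E = 12, F = 8; chi = V - E + F = 2
Gauss-Bonnet: total defect = 2*pi*chi = 4*pi; visible defects sum to (97/24)*pi


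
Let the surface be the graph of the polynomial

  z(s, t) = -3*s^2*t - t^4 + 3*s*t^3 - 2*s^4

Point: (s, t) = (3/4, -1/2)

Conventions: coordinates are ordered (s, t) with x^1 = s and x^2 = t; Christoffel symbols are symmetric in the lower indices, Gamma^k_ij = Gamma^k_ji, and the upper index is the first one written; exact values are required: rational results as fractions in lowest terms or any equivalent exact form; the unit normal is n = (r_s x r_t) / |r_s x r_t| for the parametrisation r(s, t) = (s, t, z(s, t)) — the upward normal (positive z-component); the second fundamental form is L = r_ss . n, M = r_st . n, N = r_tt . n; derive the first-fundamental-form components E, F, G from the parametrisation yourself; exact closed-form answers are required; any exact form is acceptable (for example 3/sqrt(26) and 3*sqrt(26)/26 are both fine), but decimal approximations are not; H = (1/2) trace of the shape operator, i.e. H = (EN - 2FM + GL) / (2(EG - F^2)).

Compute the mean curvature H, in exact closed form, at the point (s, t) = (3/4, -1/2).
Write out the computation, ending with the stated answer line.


z_s = -3/2, z_t = 1/2, z_ss = -21/2, z_st = -9/4, z_tt = -39/4
E = 13/4, F = -3/4, G = 5/4; answer radicand W^2 = 7/2
unnormalised second-form numerators: l = -21/2, m = -9/4, n = -39/4; L = l/sqrt(7/2), and similarly M = m/sqrt(W^2), N = n/sqrt(W^2)
H = (E*n - 2*F*m + G*l) / (2*(EG - F^2)*sqrt(W^2)); E*n - 2*F*m + G*l = -771/16, EG - F^2 = 7/2, so H = (-771/112)/sqrt(7/2)

Answer: H = -771*sqrt(14)/784


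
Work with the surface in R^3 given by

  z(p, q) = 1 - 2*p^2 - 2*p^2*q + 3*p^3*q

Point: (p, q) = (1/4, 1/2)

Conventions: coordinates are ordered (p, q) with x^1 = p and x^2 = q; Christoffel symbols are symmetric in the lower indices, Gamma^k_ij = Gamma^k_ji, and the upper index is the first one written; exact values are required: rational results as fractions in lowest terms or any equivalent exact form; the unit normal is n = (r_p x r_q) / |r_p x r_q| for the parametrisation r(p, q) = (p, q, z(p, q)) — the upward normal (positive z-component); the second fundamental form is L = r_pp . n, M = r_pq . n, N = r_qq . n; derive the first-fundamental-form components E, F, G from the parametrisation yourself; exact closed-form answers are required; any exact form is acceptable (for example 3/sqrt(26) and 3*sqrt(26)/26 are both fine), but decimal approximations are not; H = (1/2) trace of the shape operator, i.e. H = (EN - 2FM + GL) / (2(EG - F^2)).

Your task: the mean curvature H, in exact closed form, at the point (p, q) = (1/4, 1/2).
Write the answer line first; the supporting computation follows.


Answer: H = -1488*sqrt(10205)/320437

z_p = -39/32, z_q = -5/64, z_pp = -15/4, z_pq = -7/16, z_qq = 0
E = 2545/1024, F = 195/2048, G = 4121/4096; answer radicand W^2 = 10205/4096
unnormalised second-form numerators: l = -15/4, m = -7/16, n = 0; L = l/sqrt(10205/4096), and similarly M = m/sqrt(W^2), N = n/sqrt(W^2)
H = (E*n - 2*F*m + G*l) / (2*(EG - F^2)*sqrt(W^2)); E*n - 2*F*m + G*l = -30225/8192, EG - F^2 = 10205/4096, so H = (-465/628)/sqrt(10205/4096)


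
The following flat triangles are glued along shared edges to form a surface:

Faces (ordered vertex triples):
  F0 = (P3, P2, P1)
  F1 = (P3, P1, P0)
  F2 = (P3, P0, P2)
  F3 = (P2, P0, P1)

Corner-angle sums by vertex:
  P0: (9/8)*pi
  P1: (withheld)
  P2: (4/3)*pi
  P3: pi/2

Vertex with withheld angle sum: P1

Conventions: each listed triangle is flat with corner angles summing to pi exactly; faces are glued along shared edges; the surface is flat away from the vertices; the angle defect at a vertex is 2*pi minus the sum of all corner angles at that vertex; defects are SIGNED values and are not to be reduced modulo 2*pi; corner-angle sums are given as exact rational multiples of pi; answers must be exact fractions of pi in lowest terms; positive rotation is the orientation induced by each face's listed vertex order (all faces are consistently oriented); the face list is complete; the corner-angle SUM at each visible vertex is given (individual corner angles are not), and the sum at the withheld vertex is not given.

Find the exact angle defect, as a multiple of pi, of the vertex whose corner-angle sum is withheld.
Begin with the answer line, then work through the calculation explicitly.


Answer: defect(P1) = (23/24)*pi

V = 4, E = 6, F = 4; chi = V - E + F = 2
Gauss-Bonnet: total defect = 2*pi*chi = 4*pi; visible defects sum to (73/24)*pi


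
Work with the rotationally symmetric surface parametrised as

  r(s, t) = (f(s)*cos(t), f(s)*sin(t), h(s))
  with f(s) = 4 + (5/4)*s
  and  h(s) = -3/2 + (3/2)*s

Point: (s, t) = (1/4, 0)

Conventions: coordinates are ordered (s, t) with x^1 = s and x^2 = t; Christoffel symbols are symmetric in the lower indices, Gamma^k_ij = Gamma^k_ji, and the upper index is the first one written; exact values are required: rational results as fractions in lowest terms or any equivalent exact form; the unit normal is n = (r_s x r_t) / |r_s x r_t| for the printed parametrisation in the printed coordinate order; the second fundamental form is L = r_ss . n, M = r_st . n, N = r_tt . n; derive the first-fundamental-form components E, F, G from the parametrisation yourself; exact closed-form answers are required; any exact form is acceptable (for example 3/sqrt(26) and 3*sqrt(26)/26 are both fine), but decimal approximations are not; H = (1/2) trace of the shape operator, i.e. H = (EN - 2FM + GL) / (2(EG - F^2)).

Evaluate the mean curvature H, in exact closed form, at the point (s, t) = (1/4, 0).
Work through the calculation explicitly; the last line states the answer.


f = 69/16, f' = 5/4, f'' = 0, h' = 3/2, h'' = 0
E = 61/16, F = 0, G = 4761/256; answer radicand W^2 = 61/16
unnormalised second-form numerators: l = 0, m = 0, n = 207/32; L = l/sqrt(61/16), and similarly M = m/sqrt(W^2), N = n/sqrt(W^2)
H = (E*n - 2*F*m + G*l) / (2*(EG - F^2)*sqrt(W^2)); E*n - 2*F*m + G*l = 12627/512, EG - F^2 = 290421/4096, so H = (4/23)/sqrt(61/16)

Answer: H = 16*sqrt(61)/1403


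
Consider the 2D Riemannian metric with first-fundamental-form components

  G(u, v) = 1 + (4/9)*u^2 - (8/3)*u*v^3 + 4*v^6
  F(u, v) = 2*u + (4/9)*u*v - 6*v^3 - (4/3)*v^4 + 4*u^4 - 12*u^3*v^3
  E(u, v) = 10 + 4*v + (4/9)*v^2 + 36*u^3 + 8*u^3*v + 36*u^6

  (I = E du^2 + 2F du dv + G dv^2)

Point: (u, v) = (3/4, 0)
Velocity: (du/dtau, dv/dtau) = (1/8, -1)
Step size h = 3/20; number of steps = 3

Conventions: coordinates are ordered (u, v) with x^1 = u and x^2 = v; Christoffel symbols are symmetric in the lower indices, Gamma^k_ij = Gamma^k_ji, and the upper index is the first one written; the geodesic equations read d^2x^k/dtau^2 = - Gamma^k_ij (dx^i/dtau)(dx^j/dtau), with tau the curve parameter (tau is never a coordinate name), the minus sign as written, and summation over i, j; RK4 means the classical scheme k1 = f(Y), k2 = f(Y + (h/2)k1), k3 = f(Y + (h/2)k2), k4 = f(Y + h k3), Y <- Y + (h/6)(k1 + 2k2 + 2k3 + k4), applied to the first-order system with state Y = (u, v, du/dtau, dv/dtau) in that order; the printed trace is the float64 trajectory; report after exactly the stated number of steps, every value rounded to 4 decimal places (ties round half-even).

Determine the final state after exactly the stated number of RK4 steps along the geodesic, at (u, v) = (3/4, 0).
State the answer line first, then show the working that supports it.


Answer: u = 0.8096, v = -0.4497, du/dtau = 0.1539, dv/dtau = -0.9969

f(Y) = (du/dtau, dv/dtau, -Gamma^u_ij Y'^i Y'^j, -Gamma^v_ij Y'^i Y'^j) with the Gammas evaluated at the stage position; h = 0.150000; intermediate values shown to 6 dp
step 0: u = 0.7500, v = 0.0000, du/dtau = 0.1250, dv/dtau = -1.0000
step 1:
  k1: at (u, v) = (0.750000, 0.000000), (du/dtau, dv/dtau) = (0.125000, -1.000000); Gamma_uuu = 1.758656, Gamma_uuv = 0.115796, Gamma_uvv = 0.000000, Gamma_vuu = 0.158975, Gamma_vuv = 0.010467, Gamma_vvv = 0.000000; k1 = (0.125000, -1.000000, 0.001470, 0.000133)
  k2: at (u, v) = (0.759375, -0.075000), (du/dtau, dv/dtau) = (0.125110, -0.999990); Gamma_uuu = 1.788752, Gamma_uuv = 0.114888, Gamma_uvv = -0.005816, Gamma_vuu = 0.162633, Gamma_vuv = 0.010446, Gamma_vvv = -0.000529; k2 = (0.125110, -0.999990, 0.006564, 0.000597)
  k3: at (u, v) = (0.759383, -0.074999), (du/dtau, dv/dtau) = (0.125492, -0.999955); Gamma_uuu = 1.788765, Gamma_uuv = 0.114886, Gamma_uvv = -0.005816, Gamma_vuu = 0.162634, Gamma_vuv = 0.010445, Gamma_vvv = -0.000529; k3 = (0.125492, -0.999955, 0.006479, 0.000589)
  k4: at (u, v) = (0.768824, -0.149993), (du/dtau, dv/dtau) = (0.125972, -0.999912); Gamma_uuu = 1.818017, Gamma_uuv = 0.113915, Gamma_uvv = -0.023066, Gamma_vuu = 0.167789, Gamma_vuv = 0.010513, Gamma_vvv = -0.002129; k4 = (0.125972, -0.999912, 0.022909, 0.002114)
  Y <- Y + (h/6)(k1 + 2k2 + 2k3 + k4): u = 0.7688, v = -0.1500, du/dtau = 0.1263, dv/dtau = -0.9999
step 2:
  k1: at (u, v) = (0.768804, -0.149995), (du/dtau, dv/dtau) = (0.126262, -0.999885); Gamma_uuu = 1.817988, Gamma_uuv = 0.113919, Gamma_uvv = -0.023067, Gamma_vuu = 0.167788, Gamma_vuv = 0.010514, Gamma_vvv = -0.002129; k1 = (0.126262, -0.999885, 0.022843, 0.002108)
  k2: at (u, v) = (0.778274, -0.224986), (du/dtau, dv/dtau) = (0.127975, -0.999726); Gamma_uuu = 1.845982, Gamma_uuv = 0.112875, Gamma_uvv = -0.051423, Gamma_vuu = 0.176075, Gamma_vuv = 0.010766, Gamma_vvv = -0.004905; k2 = (0.127975, -0.999726, 0.050044, 0.004773)
  k3: at (u, v) = (0.778403, -0.224975), (du/dtau, dv/dtau) = (0.130015, -0.999527); Gamma_uuu = 1.846164, Gamma_uuv = 0.112849, Gamma_uvv = -0.051405, Gamma_vuu = 0.176075, Gamma_vuv = 0.010763, Gamma_vvv = -0.004903; k3 = (0.130015, -0.999527, 0.049479, 0.004719)
  k4: at (u, v) = (0.788307, -0.299924), (du/dtau, dv/dtau) = (0.133684, -0.999177); Gamma_uuu = 1.873007, Gamma_uuv = 0.111631, Gamma_uvv = -0.090375, Gamma_vuu = 0.189117, Gamma_vuv = 0.011271, Gamma_vvv = -0.009125; k4 = (0.133684, -0.999177, 0.086575, 0.008742)
  Y <- Y + (h/6)(k1 + 2k2 + 2k3 + k4): u = 0.7882, v = -0.2999, du/dtau = 0.1340, dv/dtau = -0.9991
step 3:
  k1: at (u, v) = (0.788203, -0.299934), (du/dtau, dv/dtau) = (0.133973, -0.999139); Gamma_uuu = 1.872868, Gamma_uuv = 0.111652, Gamma_uvv = -0.090399, Gamma_vuu = 0.189121, Gamma_vuv = 0.011275, Gamma_vvv = -0.009128; k1 = (0.133973, -0.999139, 0.086518, 0.008737)
  k2: at (u, v) = (0.798251, -0.374870), (du/dtau, dv/dtau) = (0.140462, -0.998483); Gamma_uuu = 1.897575, Gamma_uuv = 0.110295, Gamma_uvv = -0.139495, Gamma_vuu = 0.208507, Gamma_vuv = 0.012119, Gamma_vvv = -0.015328; k2 = (0.140462, -0.998483, 0.132572, 0.014567)
  k3: at (u, v) = (0.798737, -0.374820), (du/dtau, dv/dtau) = (0.143916, -0.998046); Gamma_uuu = 1.898179, Gamma_uuv = 0.110196, Gamma_uvv = -0.139333, Gamma_vuu = 0.208464, Gamma_vuv = 0.012102, Gamma_vvv = -0.015302; k3 = (0.143916, -0.998046, 0.131130, 0.014401)
  k4: at (u, v) = (0.809790, -0.449641), (du/dtau, dv/dtau) = (0.153643, -0.996978); Gamma_uuu = 1.920932, Gamma_uuv = 0.108493, Gamma_uvv = -0.197414, Gamma_vuu = 0.235507, Gamma_vuv = 0.013301, Gamma_vvv = -0.024203; k4 = (0.153643, -0.996978, 0.184115, 0.022573)
  Y <- Y + (h/6)(k1 + 2k2 + 2k3 + k4): u = 0.8096, v = -0.4497, du/dtau = 0.1539, dv/dtau = -0.9969


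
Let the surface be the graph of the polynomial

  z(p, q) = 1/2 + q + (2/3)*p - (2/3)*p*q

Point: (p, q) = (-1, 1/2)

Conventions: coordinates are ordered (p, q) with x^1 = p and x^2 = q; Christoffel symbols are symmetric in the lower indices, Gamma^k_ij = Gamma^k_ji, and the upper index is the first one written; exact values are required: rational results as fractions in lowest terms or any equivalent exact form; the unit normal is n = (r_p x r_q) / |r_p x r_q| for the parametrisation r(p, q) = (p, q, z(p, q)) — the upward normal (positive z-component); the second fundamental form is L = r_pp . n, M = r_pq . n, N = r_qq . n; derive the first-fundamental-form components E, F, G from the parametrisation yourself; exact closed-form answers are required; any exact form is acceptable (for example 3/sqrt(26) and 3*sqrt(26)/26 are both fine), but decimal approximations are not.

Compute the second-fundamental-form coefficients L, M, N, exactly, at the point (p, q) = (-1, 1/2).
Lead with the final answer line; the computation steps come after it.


Answer: L = 0, M = -2*sqrt(35)/35, N = 0

z_p = 1/3, z_q = 5/3, z_pp = 0, z_pq = -2/3, z_qq = 0
E = 10/9, F = 5/9, G = 34/9; answer radicand W^2 = 35/9
unnormalised second-form numerators: l = 0, m = -2/3, n = 0; L = l/sqrt(35/9), and similarly M = m/sqrt(W^2), N = n/sqrt(W^2)


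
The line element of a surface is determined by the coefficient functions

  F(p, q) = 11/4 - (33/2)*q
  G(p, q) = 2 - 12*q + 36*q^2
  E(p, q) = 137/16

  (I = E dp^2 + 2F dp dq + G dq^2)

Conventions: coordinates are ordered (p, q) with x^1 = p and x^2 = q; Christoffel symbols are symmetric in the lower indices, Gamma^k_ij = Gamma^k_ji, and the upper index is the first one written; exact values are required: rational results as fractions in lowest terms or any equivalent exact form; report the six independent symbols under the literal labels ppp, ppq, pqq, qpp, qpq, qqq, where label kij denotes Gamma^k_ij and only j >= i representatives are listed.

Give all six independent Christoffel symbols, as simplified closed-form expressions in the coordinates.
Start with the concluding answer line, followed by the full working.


Answer: Gamma_ppp = 0, Gamma_ppq = 0, Gamma_pqq = -88/(192*q^2 - 64*q + 51), Gamma_qpp = 0, Gamma_qpq = 0, Gamma_qqq = (192*q - 32)/(192*q^2 - 64*q + 51)

E = 137/16; F = 11/4 - (33/2)*q; G = 2 - 12*q + 36*q^2
Gamma^k_ij = (1/2) g^{kl} (d_i g_jl + d_j g_il - d_l g_ij), with g^inv = (1/(EG-F^2)) [[G, -F], [-F, E]]
first partials: E_p = 0, E_q = 0, F_p = 0, F_q = -33/2, G_p = 0, G_q = -12 + 72*q
D = EG - F^2 = 153/16 - 12*q + 36*q^2
expanded: Gamma^p_pp = (G E_p - 2F F_p + F E_q)/(2D), Gamma^p_pq = (G E_q - F G_p)/(2D), Gamma^p_qq = (2G F_q - G G_p - F G_q)/(2D), Gamma^q_pp = (2E F_p - E E_q - F E_p)/(2D), Gamma^q_pq = (E G_p - F E_q)/(2D), Gamma^q_qq = (E G_q - 2F F_q + F G_p)/(2D); substitute and cancel common factors
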